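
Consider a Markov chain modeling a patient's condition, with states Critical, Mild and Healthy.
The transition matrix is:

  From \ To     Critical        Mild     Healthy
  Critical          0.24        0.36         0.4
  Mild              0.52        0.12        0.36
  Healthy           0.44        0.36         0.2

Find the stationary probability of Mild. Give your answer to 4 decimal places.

0.2903

Let the stationary distribution be π with π = πP and π_1 + π_2 + π_3 = 1.
π_1 = 0.24·π_1 + 0.52·π_2 + 0.44·π_3
π_2 = 0.36·π_1 + 0.12·π_2 + 0.36·π_3
Solving with the normalization constraint gives π = (0.3860, 0.2903, 0.3237).
So the stationary probability of Mild is 0.2903.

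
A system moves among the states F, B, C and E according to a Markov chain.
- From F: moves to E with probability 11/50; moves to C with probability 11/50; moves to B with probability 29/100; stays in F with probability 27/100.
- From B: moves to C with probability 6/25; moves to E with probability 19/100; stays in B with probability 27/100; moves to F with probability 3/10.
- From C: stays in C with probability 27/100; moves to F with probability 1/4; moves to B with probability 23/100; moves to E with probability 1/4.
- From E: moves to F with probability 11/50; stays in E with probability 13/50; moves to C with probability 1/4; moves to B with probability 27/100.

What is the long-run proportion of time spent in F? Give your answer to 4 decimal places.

0.2617

Let the stationary distribution be π with π = πP and π_1 + π_2 + π_3 + π_4 = 1.
π_1 = 0.27·π_1 + 0.3·π_2 + 0.25·π_3 + 0.22·π_4
π_2 = 0.29·π_1 + 0.27·π_2 + 0.23·π_3 + 0.27·π_4
π_3 = 0.22·π_1 + 0.24·π_2 + 0.27·π_3 + 0.25·π_4
Solving with the normalization constraint gives π = (0.2617, 0.2655, 0.2444, 0.2285).
So the stationary probability of F is 0.2617.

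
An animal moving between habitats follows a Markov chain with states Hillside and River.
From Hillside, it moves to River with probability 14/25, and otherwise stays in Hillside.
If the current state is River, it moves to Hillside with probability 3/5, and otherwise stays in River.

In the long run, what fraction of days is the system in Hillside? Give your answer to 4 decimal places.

Let the stationary distribution be π with π = πP and π_1 + π_2 = 1.
π_1 = 0.44·π_1 + 0.6·π_2
Solving with the normalization constraint gives π = (0.5172, 0.4828).
So the stationary probability of Hillside is 0.5172.

0.5172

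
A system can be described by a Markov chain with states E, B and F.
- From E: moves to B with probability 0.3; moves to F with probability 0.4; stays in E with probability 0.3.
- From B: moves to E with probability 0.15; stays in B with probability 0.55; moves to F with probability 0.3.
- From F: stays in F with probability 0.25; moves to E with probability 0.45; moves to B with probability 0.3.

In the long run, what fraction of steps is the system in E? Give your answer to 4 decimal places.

0.2870

Let the stationary distribution be π with π = πP and π_1 + π_2 + π_3 = 1.
π_1 = 0.3·π_1 + 0.15·π_2 + 0.45·π_3
π_2 = 0.3·π_1 + 0.55·π_2 + 0.3·π_3
Solving with the normalization constraint gives π = (0.2870, 0.4000, 0.3130).
So the stationary probability of E is 0.2870.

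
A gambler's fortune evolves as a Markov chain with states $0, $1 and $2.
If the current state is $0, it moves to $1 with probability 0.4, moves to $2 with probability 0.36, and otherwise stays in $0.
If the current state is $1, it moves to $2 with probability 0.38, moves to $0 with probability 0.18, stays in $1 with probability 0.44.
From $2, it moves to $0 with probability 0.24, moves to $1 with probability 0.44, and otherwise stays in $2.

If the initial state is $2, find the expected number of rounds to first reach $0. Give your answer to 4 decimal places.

Let t(s) be the expected number of rounds to first reach $0 from state s, with t($0) = 0. Conditioning on the first round:
t($1) = 1 + 0.44·t($1) + 0.38·t($2)
t($2) = 1 + 0.44·t($1) + 0.32·t($2)
Solving: t($1) = 4.9625, t($2) = 4.6816.
Expected rounds from $2 to $0: 4.6816.

4.6816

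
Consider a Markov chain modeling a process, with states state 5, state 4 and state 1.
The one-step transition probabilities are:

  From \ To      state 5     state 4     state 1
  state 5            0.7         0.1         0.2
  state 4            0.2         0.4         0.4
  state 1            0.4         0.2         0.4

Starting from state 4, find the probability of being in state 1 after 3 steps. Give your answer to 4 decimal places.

0.3240

Propagate the distribution vector 3 steps from state 4.
After 0 steps: (0.0000, 1.0000, 0.0000)
After 1 step: (0.2000, 0.4000, 0.4000)
After 2 steps: (0.3800, 0.2600, 0.3600)
After 3 steps: (0.4620, 0.2140, 0.3240)
P(in state 1 after 3 steps) = 0.3240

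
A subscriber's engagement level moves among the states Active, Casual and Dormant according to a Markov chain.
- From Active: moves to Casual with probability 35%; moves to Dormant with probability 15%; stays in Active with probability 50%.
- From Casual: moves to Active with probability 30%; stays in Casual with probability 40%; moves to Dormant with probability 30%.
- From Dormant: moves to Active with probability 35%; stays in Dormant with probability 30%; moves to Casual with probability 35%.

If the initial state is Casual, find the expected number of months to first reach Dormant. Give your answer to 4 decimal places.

Let t(s) be the expected number of months to first reach Dormant from state s, with t(Dormant) = 0. Conditioning on the first month:
t(Active) = 1 + 0.5·t(Active) + 0.35·t(Casual)
t(Casual) = 1 + 0.3·t(Active) + 0.4·t(Casual)
Solving: t(Active) = 4.8718, t(Casual) = 4.1026.
Expected months from Casual to Dormant: 4.1026.

4.1026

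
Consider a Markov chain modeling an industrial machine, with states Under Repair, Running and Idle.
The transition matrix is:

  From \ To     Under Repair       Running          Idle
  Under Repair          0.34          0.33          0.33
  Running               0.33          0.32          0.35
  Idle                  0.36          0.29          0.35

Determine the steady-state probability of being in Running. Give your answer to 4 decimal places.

Let the stationary distribution be π with π = πP and π_1 + π_2 + π_3 = 1.
π_1 = 0.34·π_1 + 0.33·π_2 + 0.36·π_3
π_2 = 0.33·π_1 + 0.32·π_2 + 0.29·π_3
Solving with the normalization constraint gives π = (0.3437, 0.3131, 0.3431).
So the stationary probability of Running is 0.3131.

0.3131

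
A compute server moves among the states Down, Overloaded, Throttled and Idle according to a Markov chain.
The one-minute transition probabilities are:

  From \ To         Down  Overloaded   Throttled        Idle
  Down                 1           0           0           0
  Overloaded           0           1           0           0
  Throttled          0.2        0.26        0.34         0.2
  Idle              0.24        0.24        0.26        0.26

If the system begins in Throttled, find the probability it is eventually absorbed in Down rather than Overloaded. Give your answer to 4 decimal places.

Let h(s) be the probability of absorption at Down starting from transient state s. Then h(Down) = 1 and h(Overloaded) = 0. By first-step analysis:
h(Throttled) = 0.2·1 + 0.26·0 + 0.34·h(Throttled) + 0.2·h(Idle)
h(Idle) = 0.24·1 + 0.24·0 + 0.26·h(Throttled) + 0.26·h(Idle)
Solving: h(Throttled) = 0.4491, h(Idle) = 0.4821.
Starting from Throttled, the probability is 0.4491.

0.4491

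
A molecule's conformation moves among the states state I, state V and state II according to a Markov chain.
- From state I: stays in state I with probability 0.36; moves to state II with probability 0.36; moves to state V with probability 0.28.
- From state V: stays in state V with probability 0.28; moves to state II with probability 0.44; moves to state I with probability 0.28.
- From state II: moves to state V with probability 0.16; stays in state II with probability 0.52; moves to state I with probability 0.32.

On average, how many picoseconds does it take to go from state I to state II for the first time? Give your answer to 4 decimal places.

2.6151

Let t(s) be the expected number of picoseconds to first reach state II from state s, with t(state II) = 0. Conditioning on the first picosecond:
t(state I) = 1 + 0.36·t(state I) + 0.28·t(state V)
t(state V) = 1 + 0.28·t(state I) + 0.28·t(state V)
Solving: t(state I) = 2.6151, t(state V) = 2.4059.
Expected picoseconds from state I to state II: 2.6151.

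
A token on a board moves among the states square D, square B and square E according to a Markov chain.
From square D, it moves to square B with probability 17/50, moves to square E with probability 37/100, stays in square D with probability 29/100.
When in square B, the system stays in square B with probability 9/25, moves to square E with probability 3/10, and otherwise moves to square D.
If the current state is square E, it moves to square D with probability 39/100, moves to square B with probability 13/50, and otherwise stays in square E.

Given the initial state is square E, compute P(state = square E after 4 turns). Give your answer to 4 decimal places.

0.3409

Propagate the distribution vector 4 turns from square E.
After 0 turns: (0.0000, 0.0000, 1.0000)
After 1 turn: (0.3900, 0.2600, 0.3500)
After 2 turns: (0.3380, 0.3172, 0.3448)
After 3 turns: (0.3403, 0.3188, 0.3409)
After 4 turns: (0.3400, 0.3191, 0.3409)
P(in square E after 4 turns) = 0.3409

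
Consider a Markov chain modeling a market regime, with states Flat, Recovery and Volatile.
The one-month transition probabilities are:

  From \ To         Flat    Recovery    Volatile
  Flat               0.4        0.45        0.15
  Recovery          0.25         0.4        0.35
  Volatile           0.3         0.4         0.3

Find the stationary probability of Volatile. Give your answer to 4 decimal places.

Let the stationary distribution be π with π = πP and π_1 + π_2 + π_3 = 1.
π_1 = 0.4·π_1 + 0.25·π_2 + 0.3·π_3
π_2 = 0.45·π_1 + 0.4·π_2 + 0.4·π_3
Solving with the normalization constraint gives π = (0.3102, 0.4155, 0.2742).
So the stationary probability of Volatile is 0.2742.

0.2742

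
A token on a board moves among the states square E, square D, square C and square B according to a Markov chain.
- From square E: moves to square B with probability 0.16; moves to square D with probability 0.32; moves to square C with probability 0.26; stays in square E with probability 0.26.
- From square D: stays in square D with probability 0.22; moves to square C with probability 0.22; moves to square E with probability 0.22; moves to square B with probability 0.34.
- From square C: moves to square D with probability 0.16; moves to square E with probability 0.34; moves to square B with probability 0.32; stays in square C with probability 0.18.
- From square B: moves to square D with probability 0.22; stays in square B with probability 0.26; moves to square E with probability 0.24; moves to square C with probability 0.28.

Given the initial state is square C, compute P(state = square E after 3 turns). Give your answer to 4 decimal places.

0.2649

Propagate the distribution vector 3 turns from square C.
After 0 turns: (0.0000, 0.0000, 1.0000, 0.0000)
After 1 turn: (0.3400, 0.1600, 0.1800, 0.3200)
After 2 turns: (0.2616, 0.2432, 0.2456, 0.2496)
After 3 turns: (0.2649, 0.2314, 0.2356, 0.2680)
P(in square E after 3 turns) = 0.2649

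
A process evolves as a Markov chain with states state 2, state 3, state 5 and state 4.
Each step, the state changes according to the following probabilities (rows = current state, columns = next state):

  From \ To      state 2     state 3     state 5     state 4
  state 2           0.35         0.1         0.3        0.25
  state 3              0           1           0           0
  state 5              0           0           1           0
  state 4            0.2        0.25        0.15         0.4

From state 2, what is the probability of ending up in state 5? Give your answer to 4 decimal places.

Let h(s) be the probability of absorption at state 5 starting from transient state s. Then h(state 5) = 1 and h(state 3) = 0. By first-step analysis:
h(state 2) = 0.35·h(state 2) + 0.1·0 + 0.3·1 + 0.25·h(state 4)
h(state 4) = 0.2·h(state 2) + 0.25·0 + 0.15·1 + 0.4·h(state 4)
Solving: h(state 2) = 0.6397, h(state 4) = 0.4632.
Starting from state 2, the probability is 0.6397.

0.6397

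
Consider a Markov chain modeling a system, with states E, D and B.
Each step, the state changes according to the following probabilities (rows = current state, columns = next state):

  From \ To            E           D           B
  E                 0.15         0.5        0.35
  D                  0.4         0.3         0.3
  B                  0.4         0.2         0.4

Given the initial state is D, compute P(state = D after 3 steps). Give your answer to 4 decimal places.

0.3250

Propagate the distribution vector 3 steps from D.
After 0 steps: (0.0000, 1.0000, 0.0000)
After 1 step: (0.4000, 0.3000, 0.3000)
After 2 steps: (0.3000, 0.3500, 0.3500)
After 3 steps: (0.3250, 0.3250, 0.3500)
P(in D after 3 steps) = 0.3250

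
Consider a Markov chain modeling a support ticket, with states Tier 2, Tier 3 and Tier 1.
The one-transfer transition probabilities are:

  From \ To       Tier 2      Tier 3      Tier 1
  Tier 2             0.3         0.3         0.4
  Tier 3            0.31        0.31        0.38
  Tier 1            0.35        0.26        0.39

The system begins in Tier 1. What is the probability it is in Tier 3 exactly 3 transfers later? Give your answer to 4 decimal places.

0.2872

Propagate the distribution vector 3 transfers from Tier 1.
After 0 transfers: (0.0000, 0.0000, 1.0000)
After 1 transfer: (0.3500, 0.2600, 0.3900)
After 2 transfers: (0.3221, 0.2870, 0.3909)
After 3 transfers: (0.3224, 0.2872, 0.3904)
P(in Tier 3 after 3 transfers) = 0.2872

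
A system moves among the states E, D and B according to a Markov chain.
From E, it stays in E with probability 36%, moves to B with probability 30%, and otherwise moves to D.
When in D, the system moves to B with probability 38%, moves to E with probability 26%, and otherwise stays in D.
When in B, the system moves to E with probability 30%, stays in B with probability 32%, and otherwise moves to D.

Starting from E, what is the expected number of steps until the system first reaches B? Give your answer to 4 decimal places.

3.0511

Let t(s) be the expected number of steps to first reach B from state s, with t(B) = 0. Conditioning on the first step:
t(E) = 1 + 0.36·t(E) + 0.34·t(D)
t(D) = 1 + 0.26·t(E) + 0.36·t(D)
Solving: t(E) = 3.0511, t(D) = 2.8020.
Expected steps from E to B: 3.0511.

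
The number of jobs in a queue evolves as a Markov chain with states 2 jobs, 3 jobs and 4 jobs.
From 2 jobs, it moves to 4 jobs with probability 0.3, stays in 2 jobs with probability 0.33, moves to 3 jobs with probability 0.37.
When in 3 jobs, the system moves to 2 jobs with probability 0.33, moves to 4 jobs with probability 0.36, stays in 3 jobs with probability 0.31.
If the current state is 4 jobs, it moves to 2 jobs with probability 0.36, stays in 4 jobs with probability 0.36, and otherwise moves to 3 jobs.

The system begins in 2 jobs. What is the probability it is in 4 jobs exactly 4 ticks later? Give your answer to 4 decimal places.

Propagate the distribution vector 4 ticks from 2 jobs.
After 0 ticks: (1.0000, 0.0000, 0.0000)
After 1 tick: (0.3300, 0.3700, 0.3000)
After 2 ticks: (0.3390, 0.3208, 0.3402)
After 3 ticks: (0.3402, 0.3201, 0.3397)
After 4 ticks: (0.3402, 0.3202, 0.3396)
P(in 4 jobs after 4 ticks) = 0.3396

0.3396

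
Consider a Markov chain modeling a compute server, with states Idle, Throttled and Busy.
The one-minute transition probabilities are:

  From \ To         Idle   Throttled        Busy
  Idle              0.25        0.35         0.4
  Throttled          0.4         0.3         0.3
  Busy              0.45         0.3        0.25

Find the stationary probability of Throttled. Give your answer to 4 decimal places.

0.3181

Let the stationary distribution be π with π = πP and π_1 + π_2 + π_3 = 1.
π_1 = 0.25·π_1 + 0.4·π_2 + 0.45·π_3
π_2 = 0.35·π_1 + 0.3·π_2 + 0.3·π_3
Solving with the normalization constraint gives π = (0.3617, 0.3181, 0.3202).
So the stationary probability of Throttled is 0.3181.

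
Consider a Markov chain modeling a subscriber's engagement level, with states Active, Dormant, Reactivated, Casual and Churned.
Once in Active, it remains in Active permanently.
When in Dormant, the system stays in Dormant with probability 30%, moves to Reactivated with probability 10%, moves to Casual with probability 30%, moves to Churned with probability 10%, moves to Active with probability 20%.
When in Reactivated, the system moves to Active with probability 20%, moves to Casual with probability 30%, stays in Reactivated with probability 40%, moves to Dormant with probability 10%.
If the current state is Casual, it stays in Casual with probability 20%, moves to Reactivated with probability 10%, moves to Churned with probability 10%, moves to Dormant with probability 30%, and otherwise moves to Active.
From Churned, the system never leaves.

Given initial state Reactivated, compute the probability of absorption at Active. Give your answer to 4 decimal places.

Let h(s) be the probability of absorption at Active starting from transient state s. Then h(Active) = 1 and h(Churned) = 0. By first-step analysis:
h(Dormant) = 0.2·1 + 0.3·h(Dormant) + 0.1·h(Reactivated) + 0.3·h(Casual) + 0.1·0
h(Reactivated) = 0.2·1 + 0.1·h(Dormant) + 0.4·h(Reactivated) + 0.3·h(Casual)
h(Casual) = 0.3·1 + 0.3·h(Dormant) + 0.1·h(Reactivated) + 0.2·h(Casual) + 0.1·0
Solving: h(Dormant) = 0.7261, h(Reactivated) = 0.8299, h(Casual) = 0.7510.
Starting from Reactivated, the probability is 0.8299.

0.8299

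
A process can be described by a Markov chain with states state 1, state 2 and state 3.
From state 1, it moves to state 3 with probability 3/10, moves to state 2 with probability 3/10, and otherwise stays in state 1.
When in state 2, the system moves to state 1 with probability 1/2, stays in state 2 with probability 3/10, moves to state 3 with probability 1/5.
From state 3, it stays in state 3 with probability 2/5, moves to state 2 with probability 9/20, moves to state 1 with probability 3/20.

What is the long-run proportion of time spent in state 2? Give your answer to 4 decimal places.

Let the stationary distribution be π with π = πP and π_1 + π_2 + π_3 = 1.
π_1 = 0.4·π_1 + 0.5·π_2 + 0.15·π_3
π_2 = 0.3·π_1 + 0.3·π_2 + 0.45·π_3
Solving with the normalization constraint gives π = (0.3607, 0.3443, 0.2951).
So the stationary probability of state 2 is 0.3443.

0.3443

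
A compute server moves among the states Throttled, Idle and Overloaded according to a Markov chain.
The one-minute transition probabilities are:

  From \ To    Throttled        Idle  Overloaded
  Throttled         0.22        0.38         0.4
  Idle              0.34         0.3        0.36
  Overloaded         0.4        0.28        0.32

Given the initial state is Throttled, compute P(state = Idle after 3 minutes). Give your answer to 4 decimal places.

Propagate the distribution vector 3 minutes from Throttled.
After 0 minutes: (1.0000, 0.0000, 0.0000)
After 1 minute: (0.2200, 0.3800, 0.4000)
After 2 minutes: (0.3376, 0.3096, 0.3528)
After 3 minutes: (0.3207, 0.3200, 0.3594)
P(in Idle after 3 minutes) = 0.3200

0.3200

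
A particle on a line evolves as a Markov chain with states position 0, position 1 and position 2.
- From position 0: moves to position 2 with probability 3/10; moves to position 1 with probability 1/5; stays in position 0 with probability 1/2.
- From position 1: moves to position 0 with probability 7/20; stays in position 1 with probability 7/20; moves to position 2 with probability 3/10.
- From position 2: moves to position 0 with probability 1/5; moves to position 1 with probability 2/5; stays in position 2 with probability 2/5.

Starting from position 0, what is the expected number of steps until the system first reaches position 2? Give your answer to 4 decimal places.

Let t(s) be the expected number of steps to first reach position 2 from state s, with t(position 2) = 0. Conditioning on the first step:
t(position 0) = 1 + 0.5·t(position 0) + 0.2·t(position 1)
t(position 1) = 1 + 0.35·t(position 0) + 0.35·t(position 1)
Solving: t(position 0) = 3.3333, t(position 1) = 3.3333.
Expected steps from position 0 to position 2: 3.3333.

3.3333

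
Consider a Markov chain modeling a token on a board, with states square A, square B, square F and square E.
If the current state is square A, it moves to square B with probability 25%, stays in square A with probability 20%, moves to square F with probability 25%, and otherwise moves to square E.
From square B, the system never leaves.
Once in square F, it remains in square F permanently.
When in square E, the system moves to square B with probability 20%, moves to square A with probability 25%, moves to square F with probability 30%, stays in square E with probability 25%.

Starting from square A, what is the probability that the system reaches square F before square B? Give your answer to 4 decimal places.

Let h(s) be the probability of absorption at square F starting from transient state s. Then h(square F) = 1 and h(square B) = 0. By first-step analysis:
h(square A) = 0.2·h(square A) + 0.25·0 + 0.25·1 + 0.3·h(square E)
h(square E) = 0.25·h(square A) + 0.2·0 + 0.3·1 + 0.25·h(square E)
Solving: h(square A) = 0.5286, h(square E) = 0.5762.
Starting from square A, the probability is 0.5286.

0.5286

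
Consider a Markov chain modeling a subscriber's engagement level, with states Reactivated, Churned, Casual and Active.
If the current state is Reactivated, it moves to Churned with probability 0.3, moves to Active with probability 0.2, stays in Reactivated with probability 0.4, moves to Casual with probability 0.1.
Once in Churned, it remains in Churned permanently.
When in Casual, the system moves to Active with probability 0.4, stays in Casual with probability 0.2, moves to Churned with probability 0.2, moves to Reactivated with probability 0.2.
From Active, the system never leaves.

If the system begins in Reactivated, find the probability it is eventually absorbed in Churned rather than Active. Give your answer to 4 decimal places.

Let h(s) be the probability of absorption at Churned starting from transient state s. Then h(Churned) = 1 and h(Active) = 0. By first-step analysis:
h(Reactivated) = 0.4·h(Reactivated) + 0.3·1 + 0.1·h(Casual) + 0.2·0
h(Casual) = 0.2·h(Reactivated) + 0.2·1 + 0.2·h(Casual) + 0.4·0
Solving: h(Reactivated) = 0.5652, h(Casual) = 0.3913.
Starting from Reactivated, the probability is 0.5652.

0.5652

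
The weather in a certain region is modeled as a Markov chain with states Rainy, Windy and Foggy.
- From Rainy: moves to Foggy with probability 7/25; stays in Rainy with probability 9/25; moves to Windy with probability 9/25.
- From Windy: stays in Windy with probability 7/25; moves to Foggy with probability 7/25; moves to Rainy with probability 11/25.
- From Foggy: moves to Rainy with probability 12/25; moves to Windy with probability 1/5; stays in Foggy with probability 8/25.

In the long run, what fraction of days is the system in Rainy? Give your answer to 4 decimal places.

Let the stationary distribution be π with π = πP and π_1 + π_2 + π_3 = 1.
π_1 = 0.36·π_1 + 0.44·π_2 + 0.48·π_3
π_2 = 0.36·π_1 + 0.28·π_2 + 0.2·π_3
Solving with the normalization constraint gives π = (0.4182, 0.2901, 0.2917).
So the stationary probability of Rainy is 0.4182.

0.4182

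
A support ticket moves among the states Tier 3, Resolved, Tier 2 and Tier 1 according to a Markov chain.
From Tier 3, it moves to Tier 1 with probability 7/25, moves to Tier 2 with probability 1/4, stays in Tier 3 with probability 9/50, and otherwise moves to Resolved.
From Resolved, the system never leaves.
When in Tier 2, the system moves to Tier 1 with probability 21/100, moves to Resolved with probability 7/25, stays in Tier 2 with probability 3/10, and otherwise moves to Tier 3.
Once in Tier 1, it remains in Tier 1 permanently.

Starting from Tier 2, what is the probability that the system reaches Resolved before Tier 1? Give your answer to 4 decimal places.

Let h(s) be the probability of absorption at Resolved starting from transient state s. Then h(Resolved) = 1 and h(Tier 1) = 0. By first-step analysis:
h(Tier 3) = 0.18·h(Tier 3) + 0.29·1 + 0.25·h(Tier 2) + 0.28·0
h(Tier 2) = 0.21·h(Tier 3) + 0.28·1 + 0.3·h(Tier 2) + 0.21·0
Solving: h(Tier 3) = 0.5235, h(Tier 2) = 0.5570.
Starting from Tier 2, the probability is 0.5570.

0.5570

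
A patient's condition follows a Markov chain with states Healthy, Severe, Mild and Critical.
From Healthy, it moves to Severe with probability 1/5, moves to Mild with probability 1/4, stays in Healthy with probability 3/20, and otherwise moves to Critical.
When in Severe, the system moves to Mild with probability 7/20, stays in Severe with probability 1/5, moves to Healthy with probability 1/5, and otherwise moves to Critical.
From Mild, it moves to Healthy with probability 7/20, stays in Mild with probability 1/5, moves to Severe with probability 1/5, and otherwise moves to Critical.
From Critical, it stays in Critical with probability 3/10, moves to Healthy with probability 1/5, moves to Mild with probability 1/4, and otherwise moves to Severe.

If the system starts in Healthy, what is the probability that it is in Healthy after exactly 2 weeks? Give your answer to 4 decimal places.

Propagate the distribution vector 2 weeks from Healthy.
After 0 weeks: (1.0000, 0.0000, 0.0000, 0.0000)
After 1 week: (0.1500, 0.2000, 0.2500, 0.4000)
After 2 weeks: (0.2300, 0.2200, 0.2575, 0.2925)
P(in Healthy after 2 weeks) = 0.2300

0.2300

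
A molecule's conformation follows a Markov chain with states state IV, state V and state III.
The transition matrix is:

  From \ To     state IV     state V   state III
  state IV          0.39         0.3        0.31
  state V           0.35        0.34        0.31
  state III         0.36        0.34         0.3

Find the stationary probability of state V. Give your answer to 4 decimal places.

Let the stationary distribution be π with π = πP and π_1 + π_2 + π_3 = 1.
π_1 = 0.39·π_1 + 0.35·π_2 + 0.36·π_3
π_2 = 0.3·π_1 + 0.34·π_2 + 0.34·π_3
Solving with the normalization constraint gives π = (0.3678, 0.3253, 0.3069).
So the stationary probability of state V is 0.3253.

0.3253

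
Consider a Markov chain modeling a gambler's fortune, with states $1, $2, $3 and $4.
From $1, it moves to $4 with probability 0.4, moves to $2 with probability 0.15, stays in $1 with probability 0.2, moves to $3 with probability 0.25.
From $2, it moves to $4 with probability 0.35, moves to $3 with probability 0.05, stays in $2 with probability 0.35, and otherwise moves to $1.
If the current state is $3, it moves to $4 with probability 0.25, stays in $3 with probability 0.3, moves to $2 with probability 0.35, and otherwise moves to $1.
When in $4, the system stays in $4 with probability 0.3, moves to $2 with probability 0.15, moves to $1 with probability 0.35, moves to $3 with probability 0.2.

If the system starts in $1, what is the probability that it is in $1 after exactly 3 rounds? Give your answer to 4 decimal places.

0.2375

Propagate the distribution vector 3 rounds from $1.
After 0 rounds: (1.0000, 0.0000, 0.0000, 0.0000)
After 1 round: (0.2000, 0.1500, 0.2500, 0.4000)
After 2 rounds: (0.2425, 0.2300, 0.2125, 0.3150)
After 3 rounds: (0.2375, 0.2385, 0.1989, 0.3251)
P(in $1 after 3 rounds) = 0.2375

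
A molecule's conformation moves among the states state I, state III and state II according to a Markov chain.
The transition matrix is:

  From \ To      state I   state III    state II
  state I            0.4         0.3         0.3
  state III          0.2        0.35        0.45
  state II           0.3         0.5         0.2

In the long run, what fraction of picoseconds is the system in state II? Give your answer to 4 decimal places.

Let the stationary distribution be π with π = πP and π_1 + π_2 + π_3 = 1.
π_1 = 0.4·π_1 + 0.2·π_2 + 0.3·π_3
π_2 = 0.3·π_1 + 0.35·π_2 + 0.5·π_3
Solving with the normalization constraint gives π = (0.2906, 0.3842, 0.3251).
So the stationary probability of state II is 0.3251.

0.3251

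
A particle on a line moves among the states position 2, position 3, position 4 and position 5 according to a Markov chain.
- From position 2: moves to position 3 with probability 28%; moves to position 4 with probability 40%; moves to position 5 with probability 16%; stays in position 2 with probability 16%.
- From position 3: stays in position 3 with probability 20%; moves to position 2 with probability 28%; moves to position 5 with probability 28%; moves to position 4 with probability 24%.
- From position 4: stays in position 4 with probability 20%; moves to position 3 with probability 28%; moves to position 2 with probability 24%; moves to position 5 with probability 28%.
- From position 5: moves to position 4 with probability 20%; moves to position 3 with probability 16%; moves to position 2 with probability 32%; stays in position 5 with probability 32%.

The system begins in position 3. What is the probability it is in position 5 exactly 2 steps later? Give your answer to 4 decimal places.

0.2576

Propagate the distribution vector 2 steps from position 3.
After 0 steps: (0.0000, 1.0000, 0.0000, 0.0000)
After 1 step: (0.2800, 0.2000, 0.2400, 0.2800)
After 2 steps: (0.2480, 0.2304, 0.2640, 0.2576)
P(in position 5 after 2 steps) = 0.2576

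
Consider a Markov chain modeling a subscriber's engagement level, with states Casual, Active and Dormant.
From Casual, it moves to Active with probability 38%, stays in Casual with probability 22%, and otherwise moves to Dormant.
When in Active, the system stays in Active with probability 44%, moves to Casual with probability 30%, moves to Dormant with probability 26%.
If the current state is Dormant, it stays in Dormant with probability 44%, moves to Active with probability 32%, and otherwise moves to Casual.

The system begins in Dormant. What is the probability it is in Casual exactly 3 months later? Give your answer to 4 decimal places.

0.2573

Propagate the distribution vector 3 months from Dormant.
After 0 months: (0.0000, 0.0000, 1.0000)
After 1 month: (0.2400, 0.3200, 0.4400)
After 2 months: (0.2544, 0.3728, 0.3728)
After 3 months: (0.2573, 0.3800, 0.3627)
P(in Casual after 3 months) = 0.2573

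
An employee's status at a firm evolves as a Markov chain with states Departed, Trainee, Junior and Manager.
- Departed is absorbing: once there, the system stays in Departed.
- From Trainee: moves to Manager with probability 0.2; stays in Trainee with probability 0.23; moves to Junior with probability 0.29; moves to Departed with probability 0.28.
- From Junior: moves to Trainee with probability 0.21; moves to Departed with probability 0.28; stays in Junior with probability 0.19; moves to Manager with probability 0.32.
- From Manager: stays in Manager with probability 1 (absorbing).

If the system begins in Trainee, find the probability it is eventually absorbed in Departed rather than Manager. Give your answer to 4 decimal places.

Let h(s) be the probability of absorption at Departed starting from transient state s. Then h(Departed) = 1 and h(Manager) = 0. By first-step analysis:
h(Trainee) = 0.28·1 + 0.23·h(Trainee) + 0.29·h(Junior) + 0.2·0
h(Junior) = 0.28·1 + 0.21·h(Trainee) + 0.19·h(Junior) + 0.32·0
Solving: h(Trainee) = 0.5473, h(Junior) = 0.4876.
Starting from Trainee, the probability is 0.5473.

0.5473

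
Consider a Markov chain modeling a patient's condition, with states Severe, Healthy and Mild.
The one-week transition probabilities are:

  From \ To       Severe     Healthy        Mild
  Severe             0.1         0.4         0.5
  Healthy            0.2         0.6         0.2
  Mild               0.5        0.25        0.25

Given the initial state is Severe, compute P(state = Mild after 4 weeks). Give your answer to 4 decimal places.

Propagate the distribution vector 4 weeks from Severe.
After 0 weeks: (1.0000, 0.0000, 0.0000)
After 1 week: (0.1000, 0.4000, 0.5000)
After 2 weeks: (0.3400, 0.4050, 0.2550)
After 3 weeks: (0.2425, 0.4428, 0.3148)
After 4 weeks: (0.2702, 0.4413, 0.2885)
P(in Mild after 4 weeks) = 0.2885

0.2885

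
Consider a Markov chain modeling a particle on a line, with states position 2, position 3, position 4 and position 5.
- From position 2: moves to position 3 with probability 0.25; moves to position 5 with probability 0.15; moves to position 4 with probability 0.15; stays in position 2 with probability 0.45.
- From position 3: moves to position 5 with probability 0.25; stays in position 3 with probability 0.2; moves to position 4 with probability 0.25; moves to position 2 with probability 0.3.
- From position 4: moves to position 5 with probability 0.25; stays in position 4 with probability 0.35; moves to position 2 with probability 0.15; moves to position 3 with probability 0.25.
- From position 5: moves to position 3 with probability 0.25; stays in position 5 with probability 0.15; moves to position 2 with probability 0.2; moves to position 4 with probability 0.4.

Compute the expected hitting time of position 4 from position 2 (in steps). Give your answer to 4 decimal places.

Let t(s) be the expected number of steps to first reach position 4 from state s, with t(position 4) = 0. Conditioning on the first step:
t(position 2) = 1 + 0.45·t(position 2) + 0.25·t(position 3) + 0.15·t(position 5)
t(position 3) = 1 + 0.3·t(position 2) + 0.2·t(position 3) + 0.25·t(position 5)
t(position 5) = 1 + 0.2·t(position 2) + 0.25·t(position 3) + 0.15·t(position 5)
Solving: t(position 2) = 4.6027, t(position 3) = 4.0548, t(position 5) = 3.4521.
Expected steps from position 2 to position 4: 4.6027.

4.6027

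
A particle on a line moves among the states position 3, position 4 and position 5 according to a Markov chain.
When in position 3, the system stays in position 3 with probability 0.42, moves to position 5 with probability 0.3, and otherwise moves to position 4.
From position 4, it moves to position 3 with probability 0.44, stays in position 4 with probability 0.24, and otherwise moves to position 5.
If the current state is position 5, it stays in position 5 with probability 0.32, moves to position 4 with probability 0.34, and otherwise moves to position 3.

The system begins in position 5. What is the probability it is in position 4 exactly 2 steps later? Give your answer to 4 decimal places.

0.2856

Sum over the intermediate state after 1 step:
P = P(position 5→position 3)·P(position 3→position 4) + P(position 5→position 4)·P(position 4→position 4) + P(position 5→position 5)·P(position 5→position 4)
  = 0.34×0.28 + 0.34×0.24 + 0.32×0.34
  = 0.0952 + 0.0816 + 0.1088 = 0.2856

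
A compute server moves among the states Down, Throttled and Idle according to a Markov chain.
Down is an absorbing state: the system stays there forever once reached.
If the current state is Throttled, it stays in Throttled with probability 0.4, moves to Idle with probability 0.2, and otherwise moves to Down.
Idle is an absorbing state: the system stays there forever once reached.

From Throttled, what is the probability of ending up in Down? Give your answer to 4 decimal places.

0.6667

Let h(s) be the probability of absorption at Down starting from transient state s. Then h(Down) = 1 and h(Idle) = 0. By first-step analysis:
h(Throttled) = 0.4·1 + 0.4·h(Throttled) + 0.2·0
Solving: h(Throttled) = 0.6667.
Starting from Throttled, the probability is 0.6667.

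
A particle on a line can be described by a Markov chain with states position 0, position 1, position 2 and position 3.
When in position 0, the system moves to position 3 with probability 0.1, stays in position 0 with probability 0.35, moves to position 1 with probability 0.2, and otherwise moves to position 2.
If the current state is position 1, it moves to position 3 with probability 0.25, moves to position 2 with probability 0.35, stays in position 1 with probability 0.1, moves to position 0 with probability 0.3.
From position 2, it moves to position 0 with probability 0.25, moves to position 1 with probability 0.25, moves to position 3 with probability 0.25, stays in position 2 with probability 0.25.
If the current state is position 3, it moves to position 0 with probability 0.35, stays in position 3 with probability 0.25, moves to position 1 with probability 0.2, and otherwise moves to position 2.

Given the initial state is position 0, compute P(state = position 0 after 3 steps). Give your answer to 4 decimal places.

0.3101

Propagate the distribution vector 3 steps from position 0.
After 0 steps: (1.0000, 0.0000, 0.0000, 0.0000)
After 1 step: (0.3500, 0.2000, 0.3500, 0.1000)
After 2 steps: (0.3050, 0.1975, 0.3000, 0.1975)
After 3 steps: (0.3101, 0.1953, 0.2904, 0.2043)
P(in position 0 after 3 steps) = 0.3101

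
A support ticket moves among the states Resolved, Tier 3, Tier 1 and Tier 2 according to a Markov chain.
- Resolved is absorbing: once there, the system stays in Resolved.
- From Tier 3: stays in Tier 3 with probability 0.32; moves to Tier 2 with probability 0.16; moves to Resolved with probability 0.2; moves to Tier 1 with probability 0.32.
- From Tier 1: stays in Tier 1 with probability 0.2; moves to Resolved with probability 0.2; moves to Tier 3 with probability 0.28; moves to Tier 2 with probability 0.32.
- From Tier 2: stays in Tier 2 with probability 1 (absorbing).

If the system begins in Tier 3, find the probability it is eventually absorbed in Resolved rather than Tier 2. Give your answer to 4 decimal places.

Let h(s) be the probability of absorption at Resolved starting from transient state s. Then h(Resolved) = 1 and h(Tier 2) = 0. By first-step analysis:
h(Tier 3) = 0.2·1 + 0.32·h(Tier 3) + 0.32·h(Tier 1) + 0.16·0
h(Tier 1) = 0.2·1 + 0.28·h(Tier 3) + 0.2·h(Tier 1) + 0.32·0
Solving: h(Tier 3) = 0.4930, h(Tier 1) = 0.4225.
Starting from Tier 3, the probability is 0.4930.

0.4930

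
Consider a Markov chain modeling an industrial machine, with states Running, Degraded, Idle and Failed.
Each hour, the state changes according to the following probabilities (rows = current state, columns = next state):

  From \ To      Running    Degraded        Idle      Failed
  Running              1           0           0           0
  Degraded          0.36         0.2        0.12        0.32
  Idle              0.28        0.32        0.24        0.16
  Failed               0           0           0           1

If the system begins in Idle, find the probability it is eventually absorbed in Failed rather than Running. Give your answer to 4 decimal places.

0.4045

Let h(s) be the probability of absorption at Failed starting from transient state s. Then h(Failed) = 1 and h(Running) = 0. By first-step analysis:
h(Degraded) = 0.36·0 + 0.2·h(Degraded) + 0.12·h(Idle) + 0.32·1
h(Idle) = 0.28·0 + 0.32·h(Degraded) + 0.24·h(Idle) + 0.16·1
Solving: h(Degraded) = 0.4607, h(Idle) = 0.4045.
Starting from Idle, the probability is 0.4045.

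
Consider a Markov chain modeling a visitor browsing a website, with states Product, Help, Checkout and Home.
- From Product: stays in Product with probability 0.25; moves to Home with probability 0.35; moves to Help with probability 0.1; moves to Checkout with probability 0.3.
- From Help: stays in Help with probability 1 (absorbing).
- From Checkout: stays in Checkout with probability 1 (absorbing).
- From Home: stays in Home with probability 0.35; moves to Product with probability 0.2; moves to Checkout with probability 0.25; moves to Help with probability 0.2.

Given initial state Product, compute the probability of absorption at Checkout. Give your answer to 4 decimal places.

Let h(s) be the probability of absorption at Checkout starting from transient state s. Then h(Checkout) = 1 and h(Help) = 0. By first-step analysis:
h(Product) = 0.25·h(Product) + 0.1·0 + 0.3·1 + 0.35·h(Home)
h(Home) = 0.2·h(Product) + 0.2·0 + 0.25·1 + 0.35·h(Home)
Solving: h(Product) = 0.6766, h(Home) = 0.5928.
Starting from Product, the probability is 0.6766.

0.6766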